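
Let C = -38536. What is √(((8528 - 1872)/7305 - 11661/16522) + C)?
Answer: I*√561345176226135252930/120693210 ≈ 196.31*I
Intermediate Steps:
√(((8528 - 1872)/7305 - 11661/16522) + C) = √(((8528 - 1872)/7305 - 11661/16522) - 38536) = √((6656*(1/7305) - 11661*1/16522) - 38536) = √((6656/7305 - 11661/16522) - 38536) = √(24786827/120693210 - 38536) = √(-4651008753733/120693210) = I*√561345176226135252930/120693210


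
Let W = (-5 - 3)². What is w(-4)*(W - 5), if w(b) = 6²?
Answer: 2124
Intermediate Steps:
w(b) = 36
W = 64 (W = (-8)² = 64)
w(-4)*(W - 5) = 36*(64 - 5) = 36*59 = 2124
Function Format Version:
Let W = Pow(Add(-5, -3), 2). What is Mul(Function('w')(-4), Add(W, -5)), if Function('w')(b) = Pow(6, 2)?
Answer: 2124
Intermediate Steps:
Function('w')(b) = 36
W = 64 (W = Pow(-8, 2) = 64)
Mul(Function('w')(-4), Add(W, -5)) = Mul(36, Add(64, -5)) = Mul(36, 59) = 2124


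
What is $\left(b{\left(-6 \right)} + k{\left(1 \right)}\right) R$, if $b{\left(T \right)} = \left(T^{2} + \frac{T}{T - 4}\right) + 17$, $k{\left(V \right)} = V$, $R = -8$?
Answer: $- \frac{2184}{5} \approx -436.8$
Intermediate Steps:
$b{\left(T \right)} = 17 + T^{2} + \frac{T}{-4 + T}$ ($b{\left(T \right)} = \left(T^{2} + \frac{T}{-4 + T}\right) + 17 = 17 + T^{2} + \frac{T}{-4 + T}$)
$\left(b{\left(-6 \right)} + k{\left(1 \right)}\right) R = \left(\frac{-68 + \left(-6\right)^{3} - 4 \left(-6\right)^{2} + 18 \left(-6\right)}{-4 - 6} + 1\right) \left(-8\right) = \left(\frac{-68 - 216 - 144 - 108}{-10} + 1\right) \left(-8\right) = \left(- \frac{-68 - 216 - 144 - 108}{10} + 1\right) \left(-8\right) = \left(\left(- \frac{1}{10}\right) \left(-536\right) + 1\right) \left(-8\right) = \left(\frac{268}{5} + 1\right) \left(-8\right) = \frac{273}{5} \left(-8\right) = - \frac{2184}{5}$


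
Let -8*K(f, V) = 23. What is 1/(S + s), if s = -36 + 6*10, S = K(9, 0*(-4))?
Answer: 8/169 ≈ 0.047337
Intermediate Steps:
K(f, V) = -23/8 (K(f, V) = -⅛*23 = -23/8)
S = -23/8 ≈ -2.8750
s = 24 (s = -36 + 60 = 24)
1/(S + s) = 1/(-23/8 + 24) = 1/(169/8) = 8/169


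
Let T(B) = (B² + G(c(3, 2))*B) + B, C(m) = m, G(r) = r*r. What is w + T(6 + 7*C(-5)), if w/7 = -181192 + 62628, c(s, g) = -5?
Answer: -829861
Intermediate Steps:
G(r) = r²
T(B) = B² + 26*B (T(B) = (B² + (-5)²*B) + B = (B² + 25*B) + B = B² + 26*B)
w = -829948 (w = 7*(-181192 + 62628) = 7*(-118564) = -829948)
w + T(6 + 7*C(-5)) = -829948 + (6 + 7*(-5))*(26 + (6 + 7*(-5))) = -829948 + (6 - 35)*(26 + (6 - 35)) = -829948 - 29*(26 - 29) = -829948 - 29*(-3) = -829948 + 87 = -829861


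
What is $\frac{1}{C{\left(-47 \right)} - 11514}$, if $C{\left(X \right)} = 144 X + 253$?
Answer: $- \frac{1}{18029} \approx -5.5466 \cdot 10^{-5}$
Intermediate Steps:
$C{\left(X \right)} = 253 + 144 X$
$\frac{1}{C{\left(-47 \right)} - 11514} = \frac{1}{\left(253 + 144 \left(-47\right)\right) - 11514} = \frac{1}{\left(253 - 6768\right) - 11514} = \frac{1}{-6515 - 11514} = \frac{1}{-18029} = - \frac{1}{18029}$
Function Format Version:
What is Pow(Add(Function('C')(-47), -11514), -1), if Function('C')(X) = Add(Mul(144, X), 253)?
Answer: Rational(-1, 18029) ≈ -5.5466e-5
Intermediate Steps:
Function('C')(X) = Add(253, Mul(144, X))
Pow(Add(Function('C')(-47), -11514), -1) = Pow(Add(Add(253, Mul(144, -47)), -11514), -1) = Pow(Add(Add(253, -6768), -11514), -1) = Pow(Add(-6515, -11514), -1) = Pow(-18029, -1) = Rational(-1, 18029)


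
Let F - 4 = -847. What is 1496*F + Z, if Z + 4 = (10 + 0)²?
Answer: -1261032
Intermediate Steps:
F = -843 (F = 4 - 847 = -843)
Z = 96 (Z = -4 + (10 + 0)² = -4 + 10² = -4 + 100 = 96)
1496*F + Z = 1496*(-843) + 96 = -1261128 + 96 = -1261032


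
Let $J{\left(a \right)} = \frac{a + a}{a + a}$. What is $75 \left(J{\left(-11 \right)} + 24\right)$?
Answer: $1875$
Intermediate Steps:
$J{\left(a \right)} = 1$ ($J{\left(a \right)} = \frac{2 a}{2 a} = 2 a \frac{1}{2 a} = 1$)
$75 \left(J{\left(-11 \right)} + 24\right) = 75 \left(1 + 24\right) = 75 \cdot 25 = 1875$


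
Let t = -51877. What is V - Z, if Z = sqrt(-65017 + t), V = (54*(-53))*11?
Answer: -31482 - I*sqrt(116894) ≈ -31482.0 - 341.9*I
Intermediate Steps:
V = -31482 (V = -2862*11 = -31482)
Z = I*sqrt(116894) (Z = sqrt(-65017 - 51877) = sqrt(-116894) = I*sqrt(116894) ≈ 341.9*I)
V - Z = -31482 - I*sqrt(116894)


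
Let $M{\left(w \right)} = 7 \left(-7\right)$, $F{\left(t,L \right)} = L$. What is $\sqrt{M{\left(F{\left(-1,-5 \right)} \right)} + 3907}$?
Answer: $\sqrt{3858} \approx 62.113$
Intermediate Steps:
$M{\left(w \right)} = -49$
$\sqrt{M{\left(F{\left(-1,-5 \right)} \right)} + 3907} = \sqrt{-49 + 3907} = \sqrt{3858}$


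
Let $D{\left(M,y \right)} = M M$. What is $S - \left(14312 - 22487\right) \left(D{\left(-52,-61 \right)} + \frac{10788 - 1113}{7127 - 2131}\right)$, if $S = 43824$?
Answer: $\frac{110735617029}{4996} \approx 2.2165 \cdot 10^{7}$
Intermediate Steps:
$D{\left(M,y \right)} = M^{2}$
$S - \left(14312 - 22487\right) \left(D{\left(-52,-61 \right)} + \frac{10788 - 1113}{7127 - 2131}\right) = 43824 - \left(14312 - 22487\right) \left(\left(-52\right)^{2} + \frac{10788 - 1113}{7127 - 2131}\right) = 43824 - - 8175 \left(2704 + \frac{9675}{4996}\right) = 43824 - \left(-8175\right) \frac{13518859}{4996} = 43824 - - \frac{110516672325}{4996} = 43824 + \frac{110516672325}{4996} = \frac{110735617029}{4996}$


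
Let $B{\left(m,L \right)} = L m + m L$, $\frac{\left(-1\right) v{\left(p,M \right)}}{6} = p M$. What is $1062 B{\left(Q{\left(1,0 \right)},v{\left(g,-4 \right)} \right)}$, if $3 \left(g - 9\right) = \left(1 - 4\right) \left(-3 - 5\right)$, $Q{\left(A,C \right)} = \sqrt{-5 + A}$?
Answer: $1733184 i \approx 1.7332 \cdot 10^{6} i$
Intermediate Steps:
$g = 17$ ($g = 9 + \frac{\left(1 - 4\right) \left(-3 - 5\right)}{3} = 9 + \frac{\left(-3\right) \left(-8\right)}{3} = 9 + \frac{1}{3} \cdot 24 = 9 + 8 = 17$)
$v{\left(p,M \right)} = - 6 M p$ ($v{\left(p,M \right)} = - 6 p M = - 6 M p$)
$B{\left(m,L \right)} = 2 L m$ ($B{\left(m,L \right)} = L m + L m = 2 L m$)
$1062 B{\left(Q{\left(1,0 \right)},v{\left(g,-4 \right)} \right)} = 1062 \cdot 2 \left(\left(-6\right) \left(-4\right) 17\right) \sqrt{-5 + 1} = 1062 \cdot 2 \cdot 408 \sqrt{-4} = 1062 \cdot 2 \cdot 408 \cdot 2 i = 1062 \cdot 1632 i = 1733184 i$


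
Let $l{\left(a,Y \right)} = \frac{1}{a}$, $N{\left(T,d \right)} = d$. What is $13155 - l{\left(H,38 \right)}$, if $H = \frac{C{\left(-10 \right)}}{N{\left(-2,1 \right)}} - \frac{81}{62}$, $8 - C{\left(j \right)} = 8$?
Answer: $\frac{1065617}{81} \approx 13156.0$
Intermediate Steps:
$C{\left(j \right)} = 0$ ($C{\left(j \right)} = 8 - 8 = 0$)
$H = - \frac{81}{62}$ ($H = \frac{0}{1} - \frac{81}{62} = 0 \cdot 1 - \frac{81}{62} = 0 - \frac{81}{62} = - \frac{81}{62} \approx -1.3065$)
$13155 - l{\left(H,38 \right)} = 13155 - \frac{1}{- \frac{81}{62}} = 13155 - - \frac{62}{81} = 13155 + \frac{62}{81} = \frac{1065617}{81}$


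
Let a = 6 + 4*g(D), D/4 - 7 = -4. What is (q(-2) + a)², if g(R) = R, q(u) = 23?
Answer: 5929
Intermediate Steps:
D = 12 (D = 28 + 4*(-4) = 28 - 16 = 12)
a = 54 (a = 6 + 4*12 = 6 + 48 = 54)
(q(-2) + a)² = (23 + 54)² = 77² = 5929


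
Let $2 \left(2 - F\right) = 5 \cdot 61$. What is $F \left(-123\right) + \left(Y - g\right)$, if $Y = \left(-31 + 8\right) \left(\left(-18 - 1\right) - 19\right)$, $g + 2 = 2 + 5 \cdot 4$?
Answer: $\frac{38731}{2} \approx 19366.0$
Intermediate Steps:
$F = - \frac{301}{2}$ ($F = 2 - \frac{5 \cdot 61}{2} = 2 - \frac{305}{2} = - \frac{301}{2} \approx -150.5$)
$g = 20$ ($g = -2 + \left(2 + 5 \cdot 4\right) = -2 + \left(2 + 20\right) = -2 + 22 = 20$)
$Y = 874$ ($Y = - 23 \left(\left(-18 - 1\right) - 19\right) = - 23 \left(-19 - 19\right) = \left(-23\right) \left(-38\right) = 874$)
$F \left(-123\right) + \left(Y - g\right) = \left(- \frac{301}{2}\right) \left(-123\right) + \left(874 - 20\right) = \frac{37023}{2} + \left(874 - 20\right) = \frac{37023}{2} + 854 = \frac{38731}{2}$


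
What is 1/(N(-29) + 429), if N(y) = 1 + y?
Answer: 1/401 ≈ 0.0024938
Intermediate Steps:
1/(N(-29) + 429) = 1/((1 - 29) + 429) = 1/(-28 + 429) = 1/401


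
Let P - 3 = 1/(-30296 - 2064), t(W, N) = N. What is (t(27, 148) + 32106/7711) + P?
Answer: 38717664409/249527960 ≈ 155.16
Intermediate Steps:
P = 97079/32360 (P = 3 + 1/(-30296 - 2064) = 3 + 1/(-32360) = 3 - 1/32360 = 97079/32360 ≈ 3.0000)
(t(27, 148) + 32106/7711) + P = (148 + 32106/7711) + 97079/32360 = 1173334/7711 + 97079/32360 = 38717664409/249527960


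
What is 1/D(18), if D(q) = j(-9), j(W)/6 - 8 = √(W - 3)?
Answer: 1/57 - I*√3/228 ≈ 0.017544 - 0.0075967*I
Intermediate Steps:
j(W) = 48 + 6*√(-3 + W) (j(W) = 48 + 6*√(W - 3) = 48 + 6*√(-3 + W))
D(q) = 48 + 12*I*√3 (D(q) = 48 + 6*√(-3 - 9) = 48 + 6*√(-12) = 48 + 6*(2*I*√3) = 48 + 12*I*√3)
1/D(18) = 1/(48 + 12*I*√3)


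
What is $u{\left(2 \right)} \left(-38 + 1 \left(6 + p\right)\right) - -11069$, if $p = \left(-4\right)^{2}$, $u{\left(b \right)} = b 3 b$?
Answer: $10877$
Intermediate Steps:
$u{\left(b \right)} = 3 b^{2}$ ($u{\left(b \right)} = 3 b b = 3 b^{2}$)
$p = 16$
$u{\left(2 \right)} \left(-38 + 1 \left(6 + p\right)\right) - -11069 = 3 \cdot 2^{2} \left(-38 + 1 \left(6 + 16\right)\right) - -11069 = 3 \cdot 4 \left(-38 + 1 \cdot 22\right) + 11069 = 12 \left(-38 + 22\right) + 11069 = 12 \left(-16\right) + 11069 = -192 + 11069 = 10877$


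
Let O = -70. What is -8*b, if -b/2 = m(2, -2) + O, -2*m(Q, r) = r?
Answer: -1104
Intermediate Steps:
m(Q, r) = -r/2
b = 138 (b = -2*(-½*(-2) - 70) = -2*(1 - 70) = -2*(-69) = 138)
-8*b = -8*138 = -1104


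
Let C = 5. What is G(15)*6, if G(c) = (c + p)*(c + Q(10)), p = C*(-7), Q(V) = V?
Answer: -3000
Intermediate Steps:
p = -35 (p = 5*(-7) = -35)
G(c) = (-35 + c)*(10 + c) (G(c) = (c - 35)*(c + 10) = (-35 + c)*(10 + c))
G(15)*6 = (-350 + 15**2 - 25*15)*6 = (-350 + 225 - 375)*6 = -500*6 = -3000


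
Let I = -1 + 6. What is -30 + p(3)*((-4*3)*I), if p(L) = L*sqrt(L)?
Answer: -30 - 180*sqrt(3) ≈ -341.77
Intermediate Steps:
p(L) = L**(3/2)
I = 5
-30 + p(3)*((-4*3)*I) = -30 + 3**(3/2)*(-4*3*5) = -30 + (3*sqrt(3))*(-12*5) = -30 + (3*sqrt(3))*(-60) = -30 - 180*sqrt(3)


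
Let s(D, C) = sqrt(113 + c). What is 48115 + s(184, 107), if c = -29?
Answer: 48115 + 2*sqrt(21) ≈ 48124.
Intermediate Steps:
s(D, C) = 2*sqrt(21) (s(D, C) = sqrt(113 - 29) = sqrt(84) = 2*sqrt(21))
48115 + s(184, 107) = 48115 + 2*sqrt(21)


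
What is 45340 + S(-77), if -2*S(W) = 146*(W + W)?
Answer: 56582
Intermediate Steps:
S(W) = -146*W (S(W) = -73*(W + W) = -73*2*W = -146*W)
45340 + S(-77) = 45340 - 146*(-77) = 45340 + 11242 = 56582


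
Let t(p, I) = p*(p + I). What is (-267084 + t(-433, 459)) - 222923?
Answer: -501265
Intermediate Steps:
t(p, I) = p*(I + p)
(-267084 + t(-433, 459)) - 222923 = (-267084 - 433*(459 - 433)) - 222923 = (-267084 - 433*26) - 222923 = (-267084 - 11258) - 222923 = -278342 - 222923 = -501265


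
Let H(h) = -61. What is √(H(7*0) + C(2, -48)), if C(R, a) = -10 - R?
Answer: I*√73 ≈ 8.544*I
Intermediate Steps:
√(H(7*0) + C(2, -48)) = √(-61 + (-10 - 1*2)) = √(-61 + (-10 - 2)) = √(-61 - 12) = √(-73) = I*√73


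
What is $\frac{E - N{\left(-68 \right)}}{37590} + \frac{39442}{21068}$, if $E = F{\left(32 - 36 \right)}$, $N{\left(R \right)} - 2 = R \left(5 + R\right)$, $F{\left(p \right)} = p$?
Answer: $\frac{23204051}{13199102} \approx 1.758$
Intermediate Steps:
$N{\left(R \right)} = 2 + R \left(5 + R\right)$
$E = -4$ ($E = 32 - 36 = -4$)
$\frac{E - N{\left(-68 \right)}}{37590} + \frac{39442}{21068} = \frac{-4 - \left(2 + \left(-68\right)^{2} + 5 \left(-68\right)\right)}{37590} + \frac{39442}{21068} = \left(-4 - \left(2 + 4624 - 340\right)\right) \frac{1}{37590} + 39442 \cdot \frac{1}{21068} = \left(-4 - 4286\right) \frac{1}{37590} + \frac{19721}{10534} = \left(-4290\right) \frac{1}{37590} + \frac{19721}{10534} = - \frac{143}{1253} + \frac{19721}{10534} = \frac{23204051}{13199102}$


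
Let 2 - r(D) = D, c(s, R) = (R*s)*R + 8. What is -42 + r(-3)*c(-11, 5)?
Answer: -1377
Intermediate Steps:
c(s, R) = 8 + s*R² (c(s, R) = s*R² + 8 = 8 + s*R²)
r(D) = 2 - D
-42 + r(-3)*c(-11, 5) = -42 + (2 - 1*(-3))*(8 - 11*5²) = -42 + (2 + 3)*(8 - 11*25) = -42 + 5*(8 - 275) = -42 + 5*(-267) = -42 - 1335 = -1377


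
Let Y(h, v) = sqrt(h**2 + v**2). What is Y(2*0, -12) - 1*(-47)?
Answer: 59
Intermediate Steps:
Y(2*0, -12) - 1*(-47) = sqrt((2*0)**2 + (-12)**2) - 1*(-47) = sqrt(0**2 + 144) + 47 = sqrt(0 + 144) + 47 = sqrt(144) + 47 = 12 + 47 = 59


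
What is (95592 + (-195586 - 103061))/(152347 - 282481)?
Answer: 67685/43378 ≈ 1.5604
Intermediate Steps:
(95592 + (-195586 - 103061))/(152347 - 282481) = (95592 - 298647)/(-130134) = -203055*(-1/130134) = 67685/43378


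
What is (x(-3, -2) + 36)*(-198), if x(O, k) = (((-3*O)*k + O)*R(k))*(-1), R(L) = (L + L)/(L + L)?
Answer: -11286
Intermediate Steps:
R(L) = 1 (R(L) = (2*L)/((2*L)) = (2*L)*(1/(2*L)) = 1)
x(O, k) = -O + 3*O*k (x(O, k) = (((-3*O)*k + O)*1)*(-1) = ((-3*O*k + O)*1)*(-1) = ((O - 3*O*k)*1)*(-1) = (O - 3*O*k)*(-1) = -O + 3*O*k)
(x(-3, -2) + 36)*(-198) = (-3*(-1 + 3*(-2)) + 36)*(-198) = (-3*(-1 - 6) + 36)*(-198) = (-3*(-7) + 36)*(-198) = (21 + 36)*(-198) = 57*(-198) = -11286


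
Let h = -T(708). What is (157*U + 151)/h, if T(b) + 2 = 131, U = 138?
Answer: -21817/129 ≈ -169.12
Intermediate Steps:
T(b) = 129 (T(b) = -2 + 131 = 129)
h = -129 (h = -1*129 = -129)
(157*U + 151)/h = (157*138 + 151)/(-129) = (21666 + 151)*(-1/129) = 21817*(-1/129) = -21817/129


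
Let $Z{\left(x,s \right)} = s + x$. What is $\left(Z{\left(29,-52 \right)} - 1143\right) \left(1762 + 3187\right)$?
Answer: $-5770534$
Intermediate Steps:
$\left(Z{\left(29,-52 \right)} - 1143\right) \left(1762 + 3187\right) = \left(\left(-52 + 29\right) - 1143\right) \left(1762 + 3187\right) = \left(-23 - 1143\right) 4949 = \left(-1166\right) 4949 = -5770534$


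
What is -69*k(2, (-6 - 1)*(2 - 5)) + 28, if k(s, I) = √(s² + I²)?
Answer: 28 - 69*√445 ≈ -1427.6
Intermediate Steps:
k(s, I) = √(I² + s²)
-69*k(2, (-6 - 1)*(2 - 5)) + 28 = -69*√(((-6 - 1)*(2 - 5))² + 2²) + 28 = -69*√((-7*(-3))² + 4) + 28 = -69*√(21² + 4) + 28 = -69*√(441 + 4) + 28 = -69*√445 + 28 = 28 - 69*√445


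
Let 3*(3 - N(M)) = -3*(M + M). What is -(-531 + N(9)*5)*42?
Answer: 17892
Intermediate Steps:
N(M) = 3 + 2*M (N(M) = 3 - (-1)*(M + M) = 3 - (-1)*2*M = 3 - (-2)*M = 3 + 2*M)
-(-531 + N(9)*5)*42 = -(-531 + (3 + 2*9)*5)*42 = -(-531 + (3 + 18)*5)*42 = -(-531 + 21*5)*42 = -(-531 + 105)*42 = -(-426)*42 = -1*(-17892) = 17892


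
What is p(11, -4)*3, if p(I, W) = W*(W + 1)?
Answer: 36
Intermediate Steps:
p(I, W) = W*(1 + W)
p(11, -4)*3 = -4*(1 - 4)*3 = -4*(-3)*3 = 12*3 = 36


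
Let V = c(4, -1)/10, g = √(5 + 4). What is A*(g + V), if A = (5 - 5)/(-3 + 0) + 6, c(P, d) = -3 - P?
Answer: 69/5 ≈ 13.800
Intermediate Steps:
g = 3 (g = √9 = 3)
A = 6 (A = 0/(-3) + 6 = 0*(-⅓) + 6 = 0 + 6 = 6)
V = -7/10 (V = (-3 - 1*4)/10 = (-3 - 4)*(⅒) = -7*⅒ = -7/10 ≈ -0.70000)
A*(g + V) = 6*(3 - 7/10) = 6*(23/10) = 69/5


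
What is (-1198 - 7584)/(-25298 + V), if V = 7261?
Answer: 8782/18037 ≈ 0.48689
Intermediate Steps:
(-1198 - 7584)/(-25298 + V) = (-1198 - 7584)/(-25298 + 7261) = -8782/(-18037) = -8782*(-1/18037) = 8782/18037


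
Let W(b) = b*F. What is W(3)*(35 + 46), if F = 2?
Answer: 486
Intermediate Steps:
W(b) = 2*b (W(b) = b*2 = 2*b)
W(3)*(35 + 46) = (2*3)*(35 + 46) = 6*81 = 486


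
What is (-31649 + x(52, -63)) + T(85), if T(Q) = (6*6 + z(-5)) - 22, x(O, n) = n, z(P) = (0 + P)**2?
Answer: -31673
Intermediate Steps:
z(P) = P**2
T(Q) = 39 (T(Q) = (6*6 + (-5)**2) - 22 = (36 + 25) - 22 = 61 - 22 = 39)
(-31649 + x(52, -63)) + T(85) = (-31649 - 63) + 39 = -31712 + 39 = -31673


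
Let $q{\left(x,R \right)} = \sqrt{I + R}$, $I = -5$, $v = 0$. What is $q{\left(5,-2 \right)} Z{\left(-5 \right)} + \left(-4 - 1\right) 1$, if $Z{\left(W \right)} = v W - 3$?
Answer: $-5 - 3 i \sqrt{7} \approx -5.0 - 7.9373 i$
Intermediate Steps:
$Z{\left(W \right)} = -3$ ($Z{\left(W \right)} = 0 W - 3 = 0 - 3 = -3$)
$q{\left(x,R \right)} = \sqrt{-5 + R}$
$q{\left(5,-2 \right)} Z{\left(-5 \right)} + \left(-4 - 1\right) 1 = \sqrt{-5 - 2} \left(-3\right) + \left(-4 - 1\right) 1 = \sqrt{-7} \left(-3\right) - 5 = i \sqrt{7} \left(-3\right) - 5 = - 3 i \sqrt{7} - 5 = -5 - 3 i \sqrt{7}$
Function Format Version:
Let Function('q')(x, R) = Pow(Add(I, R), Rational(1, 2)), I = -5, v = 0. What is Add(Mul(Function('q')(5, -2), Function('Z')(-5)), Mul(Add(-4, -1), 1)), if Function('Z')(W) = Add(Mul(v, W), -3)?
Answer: Add(-5, Mul(-3, I, Pow(7, Rational(1, 2)))) ≈ Add(-5.0000, Mul(-7.9373, I))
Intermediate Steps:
Function('Z')(W) = -3 (Function('Z')(W) = Add(Mul(0, W), -3) = Add(0, -3) = -3)
Function('q')(x, R) = Pow(Add(-5, R), Rational(1, 2))
Add(Mul(Function('q')(5, -2), Function('Z')(-5)), Mul(Add(-4, -1), 1)) = Add(Mul(Pow(Add(-5, -2), Rational(1, 2)), -3), Mul(Add(-4, -1), 1)) = Add(Mul(Pow(-7, Rational(1, 2)), -3), Mul(-5, 1)) = Add(Mul(Mul(I, Pow(7, Rational(1, 2))), -3), -5) = Add(Mul(-3, I, Pow(7, Rational(1, 2))), -5) = Add(-5, Mul(-3, I, Pow(7, Rational(1, 2))))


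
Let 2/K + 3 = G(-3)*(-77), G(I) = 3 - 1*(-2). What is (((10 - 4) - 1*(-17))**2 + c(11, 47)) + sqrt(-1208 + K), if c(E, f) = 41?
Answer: 570 + I*sqrt(45464482)/194 ≈ 570.0 + 34.756*I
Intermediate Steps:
G(I) = 5 (G(I) = 3 + 2 = 5)
K = -1/194 (K = 2/(-3 + 5*(-77)) = 2/(-3 - 385) = 2/(-388) = 2*(-1/388) = -1/194 ≈ -0.0051546)
(((10 - 4) - 1*(-17))**2 + c(11, 47)) + sqrt(-1208 + K) = (((10 - 4) - 1*(-17))**2 + 41) + sqrt(-1208 - 1/194) = ((6 + 17)**2 + 41) + sqrt(-234353/194) = (23**2 + 41) + I*sqrt(45464482)/194 = (529 + 41) + I*sqrt(45464482)/194 = 570 + I*sqrt(45464482)/194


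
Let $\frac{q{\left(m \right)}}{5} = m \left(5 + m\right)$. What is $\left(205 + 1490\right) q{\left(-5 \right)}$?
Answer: $0$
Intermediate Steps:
$q{\left(m \right)} = 5 m \left(5 + m\right)$
$\left(205 + 1490\right) q{\left(-5 \right)} = \left(205 + 1490\right) 5 \left(-5\right) \left(5 - 5\right) = 1695 \cdot 5 \left(-5\right) 0 = 1695 \cdot 0 = 0$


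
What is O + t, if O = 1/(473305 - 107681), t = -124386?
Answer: -45478506863/365624 ≈ -1.2439e+5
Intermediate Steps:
O = 1/365624 ≈ 2.7351e-6
O + t = 1/365624 - 124386 = -45478506863/365624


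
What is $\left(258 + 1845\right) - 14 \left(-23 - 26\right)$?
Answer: $2789$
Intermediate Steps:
$\left(258 + 1845\right) - 14 \left(-23 - 26\right) = 2103 - 14 \left(-49\right) = 2103 - -686 = 2103 + 686 = 2789$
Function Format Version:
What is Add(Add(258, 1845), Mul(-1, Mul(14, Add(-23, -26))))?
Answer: 2789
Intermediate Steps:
Add(Add(258, 1845), Mul(-1, Mul(14, Add(-23, -26)))) = Add(2103, Mul(-1, Mul(14, -49))) = Add(2103, Mul(-1, -686)) = Add(2103, 686) = 2789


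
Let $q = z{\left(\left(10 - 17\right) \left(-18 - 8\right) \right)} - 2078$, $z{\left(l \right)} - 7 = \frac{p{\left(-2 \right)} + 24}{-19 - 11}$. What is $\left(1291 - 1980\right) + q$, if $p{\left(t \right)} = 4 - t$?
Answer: $-2761$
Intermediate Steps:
$z{\left(l \right)} = 6$ ($z{\left(l \right)} = 7 + \frac{\left(4 - -2\right) + 24}{-19 - 11} = 7 + \frac{\left(4 + 2\right) + 24}{-30} = 7 + \left(6 + 24\right) \left(- \frac{1}{30}\right) = 7 + 30 \left(- \frac{1}{30}\right) = 7 - 1 = 6$)
$q = -2072$ ($q = 6 - 2078 = -2072$)
$\left(1291 - 1980\right) + q = \left(1291 - 1980\right) - 2072 = -689 - 2072 = -2761$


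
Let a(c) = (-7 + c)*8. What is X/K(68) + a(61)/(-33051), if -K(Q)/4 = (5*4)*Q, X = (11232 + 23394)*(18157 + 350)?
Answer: -3529975991427/29966240 ≈ -1.1780e+5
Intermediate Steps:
a(c) = -56 + 8*c
X = 640823382 (X = 34626*18507 = 640823382)
K(Q) = -80*Q (K(Q) = -4*5*4*Q = -80*Q)
X/K(68) + a(61)/(-33051) = 640823382/((-80*68)) + (-56 + 8*61)/(-33051) = 640823382/(-5440) + (-56 + 488)*(-1/33051) = 640823382*(-1/5440) + 432*(-1/33051) = -320411691/2720 - 144/11017 = -3529975991427/29966240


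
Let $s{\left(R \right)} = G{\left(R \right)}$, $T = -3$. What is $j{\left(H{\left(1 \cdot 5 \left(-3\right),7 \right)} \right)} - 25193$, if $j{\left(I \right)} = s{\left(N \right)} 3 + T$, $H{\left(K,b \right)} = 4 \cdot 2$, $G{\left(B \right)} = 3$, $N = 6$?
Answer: $-25187$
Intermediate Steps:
$s{\left(R \right)} = 3$
$H{\left(K,b \right)} = 8$
$j{\left(I \right)} = 6$ ($j{\left(I \right)} = 3 \cdot 3 - 3 = 9 - 3 = 6$)
$j{\left(H{\left(1 \cdot 5 \left(-3\right),7 \right)} \right)} - 25193 = 6 - 25193 = -25187$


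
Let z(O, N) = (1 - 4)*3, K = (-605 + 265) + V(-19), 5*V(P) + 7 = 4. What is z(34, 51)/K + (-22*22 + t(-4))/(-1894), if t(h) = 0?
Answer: 454741/1612741 ≈ 0.28197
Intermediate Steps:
V(P) = -3/5 (V(P) = -7/5 + (1/5)*4 = -7/5 + 4/5 = -3/5)
K = -1703/5 (K = (-605 + 265) - 3/5 = -340 - 3/5 = -1703/5 ≈ -340.60)
z(O, N) = -9 (z(O, N) = -3*3 = -9)
z(34, 51)/K + (-22*22 + t(-4))/(-1894) = -9/(-1703/5) + (-22*22 + 0)/(-1894) = -9*(-5/1703) + (-484 + 0)*(-1/1894) = 45/1703 - 484*(-1/1894) = 45/1703 + 242/947 = 454741/1612741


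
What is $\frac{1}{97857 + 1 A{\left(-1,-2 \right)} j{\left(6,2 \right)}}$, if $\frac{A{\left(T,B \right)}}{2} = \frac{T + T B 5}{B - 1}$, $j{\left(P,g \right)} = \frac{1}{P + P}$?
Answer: $\frac{2}{195713} \approx 1.0219 \cdot 10^{-5}$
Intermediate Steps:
$j{\left(P,g \right)} = \frac{1}{2 P}$
$A{\left(T,B \right)} = \frac{2 \left(T + 5 B T\right)}{-1 + B}$ ($A{\left(T,B \right)} = 2 \frac{T + T B 5}{B - 1} = 2 \frac{T + B T 5}{-1 + B} = 2 \frac{T + 5 B T}{-1 + B} = \frac{2 \left(T + 5 B T\right)}{-1 + B}$)
$\frac{1}{97857 + 1 A{\left(-1,-2 \right)} j{\left(6,2 \right)}} = \frac{1}{97857 + 1 \cdot 2 \left(-1\right) \frac{1}{-1 - 2} \left(1 + 5 \left(-2\right)\right) \frac{1}{2 \cdot 6}} = \frac{1}{97857 + 1 \cdot 2 \left(-1\right) \frac{1}{-3} \left(1 - 10\right) \frac{1}{2} \cdot \frac{1}{6}} = \frac{1}{97857 + 1 \cdot 2 \left(-1\right) \left(- \frac{1}{3}\right) \left(-9\right) \frac{1}{12}} = \frac{1}{97857 + 1 \left(-6\right) \frac{1}{12}} = \frac{1}{97857 - \frac{1}{2}} = \frac{1}{\frac{195713}{2}} = \frac{2}{195713}$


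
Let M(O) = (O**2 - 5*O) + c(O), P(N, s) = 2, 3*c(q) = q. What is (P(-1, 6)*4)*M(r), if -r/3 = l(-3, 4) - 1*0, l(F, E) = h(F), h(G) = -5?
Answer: 1240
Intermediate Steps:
c(q) = q/3
l(F, E) = -5
r = 15 (r = -3*(-5 - 1*0) = -3*(-5 + 0) = -3*(-5) = 15)
M(O) = O**2 - 14*O/3 (M(O) = (O**2 - 5*O) + O/3 = O**2 - 14*O/3)
(P(-1, 6)*4)*M(r) = (2*4)*((1/3)*15*(-14 + 3*15)) = 8*((1/3)*15*(-14 + 45)) = 8*((1/3)*15*31) = 8*155 = 1240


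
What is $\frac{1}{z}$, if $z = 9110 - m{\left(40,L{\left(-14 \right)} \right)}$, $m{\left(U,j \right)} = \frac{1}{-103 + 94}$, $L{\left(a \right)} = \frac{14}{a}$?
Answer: $\frac{9}{81991} \approx 0.00010977$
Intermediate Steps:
$m{\left(U,j \right)} = - \frac{1}{9}$ ($m{\left(U,j \right)} = \frac{1}{-9} = - \frac{1}{9}$)
$z = \frac{81991}{9}$ ($z = 9110 - - \frac{1}{9} = 9110 + \frac{1}{9} = \frac{81991}{9} \approx 9110.1$)
$\frac{1}{z} = \frac{1}{\frac{81991}{9}} = \frac{9}{81991}$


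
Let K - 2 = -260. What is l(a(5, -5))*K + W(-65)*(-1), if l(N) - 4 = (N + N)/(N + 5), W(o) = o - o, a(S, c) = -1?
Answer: -903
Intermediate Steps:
K = -258 (K = 2 - 260 = -258)
W(o) = 0
l(N) = 4 + 2*N/(5 + N) (l(N) = 4 + (N + N)/(N + 5) = 4 + (2*N)/(5 + N) = 4 + 2*N/(5 + N))
l(a(5, -5))*K + W(-65)*(-1) = (2*(10 + 3*(-1))/(5 - 1))*(-258) + 0*(-1) = (2*(10 - 3)/4)*(-258) + 0 = (2*(¼)*7)*(-258) + 0 = (7/2)*(-258) + 0 = -903 + 0 = -903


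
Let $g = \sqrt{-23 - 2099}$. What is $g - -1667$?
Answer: $1667 + i \sqrt{2122} \approx 1667.0 + 46.065 i$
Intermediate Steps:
$g = i \sqrt{2122}$ ($g = \sqrt{-2122} = i \sqrt{2122} \approx 46.065 i$)
$g - -1667 = i \sqrt{2122} - -1667 = i \sqrt{2122} + 1667 = 1667 + i \sqrt{2122}$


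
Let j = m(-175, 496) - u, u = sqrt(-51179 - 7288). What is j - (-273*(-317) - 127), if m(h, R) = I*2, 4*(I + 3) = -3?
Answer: -172843/2 - I*sqrt(58467) ≈ -86422.0 - 241.8*I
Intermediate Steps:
I = -15/4 (I = -3 + (1/4)*(-3) = -3 - 3/4 = -15/4 ≈ -3.7500)
u = I*sqrt(58467) (u = sqrt(-58467) = I*sqrt(58467) ≈ 241.8*I)
m(h, R) = -15/2 (m(h, R) = -15/4*2 = -15/2)
j = -15/2 - I*sqrt(58467) ≈ -7.5 - 241.8*I
j - (-273*(-317) - 127) = (-15/2 - I*sqrt(58467)) - (-273*(-317) - 127) = (-15/2 - I*sqrt(58467)) - (86541 - 127) = (-15/2 - I*sqrt(58467)) - 1*86414 = (-15/2 - I*sqrt(58467)) - 86414 = -172843/2 - I*sqrt(58467)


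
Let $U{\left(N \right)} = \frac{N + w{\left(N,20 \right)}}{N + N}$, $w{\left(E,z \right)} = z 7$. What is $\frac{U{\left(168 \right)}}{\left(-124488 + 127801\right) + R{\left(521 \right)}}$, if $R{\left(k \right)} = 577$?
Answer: $\frac{11}{46680} \approx 0.00023565$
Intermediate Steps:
$w{\left(E,z \right)} = 7 z$
$U{\left(N \right)} = \frac{140 + N}{2 N}$ ($U{\left(N \right)} = \frac{N + 7 \cdot 20}{N + N} = \frac{N + 140}{2 N} = \left(140 + N\right) \frac{1}{2 N} = \frac{140 + N}{2 N}$)
$\frac{U{\left(168 \right)}}{\left(-124488 + 127801\right) + R{\left(521 \right)}} = \frac{\frac{1}{2} \cdot \frac{1}{168} \left(140 + 168\right)}{\left(-124488 + 127801\right) + 577} = \frac{\frac{1}{2} \cdot \frac{1}{168} \cdot 308}{3313 + 577} = \frac{11}{12 \cdot 3890} = \frac{11}{12} \cdot \frac{1}{3890} = \frac{11}{46680}$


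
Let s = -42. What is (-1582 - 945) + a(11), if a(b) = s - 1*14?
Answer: -2583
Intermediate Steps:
a(b) = -56 (a(b) = -42 - 1*14 = -42 - 14 = -56)
(-1582 - 945) + a(11) = (-1582 - 945) - 56 = -2527 - 56 = -2583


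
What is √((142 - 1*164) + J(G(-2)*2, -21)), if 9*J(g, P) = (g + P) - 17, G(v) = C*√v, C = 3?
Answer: √(-236 + 6*I*√2)/3 ≈ 0.092043 + 5.1216*I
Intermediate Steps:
G(v) = 3*√v
J(g, P) = -17/9 + P/9 + g/9 (J(g, P) = ((g + P) - 17)/9 = ((P + g) - 17)/9 = (-17 + P + g)/9 = -17/9 + P/9 + g/9)
√((142 - 1*164) + J(G(-2)*2, -21)) = √((142 - 1*164) + (-17/9 + (⅑)*(-21) + ((3*√(-2))*2)/9)) = √((142 - 164) + (-17/9 - 7/3 + ((3*(I*√2))*2)/9)) = √(-22 + (-17/9 - 7/3 + ((3*I*√2)*2)/9)) = √(-22 + (-17/9 - 7/3 + (6*I*√2)/9)) = √(-22 + (-17/9 - 7/3 + 2*I*√2/3)) = √(-22 + (-38/9 + 2*I*√2/3)) = √(-236/9 + 2*I*√2/3)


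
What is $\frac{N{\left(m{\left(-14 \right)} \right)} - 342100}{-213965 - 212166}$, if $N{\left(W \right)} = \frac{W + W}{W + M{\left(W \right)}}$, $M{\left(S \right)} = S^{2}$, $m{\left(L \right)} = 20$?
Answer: $\frac{7184098}{8948751} \approx 0.8028$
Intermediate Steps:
$N{\left(W \right)} = \frac{2 W}{W + W^{2}}$ ($N{\left(W \right)} = \frac{W + W}{W + W^{2}} = \frac{2 W}{W + W^{2}}$)
$\frac{N{\left(m{\left(-14 \right)} \right)} - 342100}{-213965 - 212166} = \frac{\frac{2}{1 + 20} - 342100}{-213965 - 212166} = \frac{\frac{2}{21} - 342100}{-426131} = \left(2 \cdot \frac{1}{21} - 342100\right) \left(- \frac{1}{426131}\right) = \left(\frac{2}{21} - 342100\right) \left(- \frac{1}{426131}\right) = \left(- \frac{7184098}{21}\right) \left(- \frac{1}{426131}\right) = \frac{7184098}{8948751}$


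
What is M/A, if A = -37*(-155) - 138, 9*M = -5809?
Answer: -5809/50373 ≈ -0.11532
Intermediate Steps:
M = -5809/9 (M = (⅑)*(-5809) = -5809/9 ≈ -645.44)
A = 5597 (A = 5735 - 138 = 5597)
M/A = -5809/9/5597 = -5809/9*1/5597 = -5809/50373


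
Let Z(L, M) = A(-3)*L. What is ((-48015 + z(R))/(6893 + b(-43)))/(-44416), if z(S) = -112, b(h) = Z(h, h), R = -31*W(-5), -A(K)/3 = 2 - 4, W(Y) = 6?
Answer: 48127/294700160 ≈ 0.00016331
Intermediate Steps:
A(K) = 6 (A(K) = -3*(2 - 4) = -3*(-2) = 6)
R = -186 (R = -31*6 = -186)
Z(L, M) = 6*L
b(h) = 6*h
((-48015 + z(R))/(6893 + b(-43)))/(-44416) = ((-48015 - 112)/(6893 + 6*(-43)))/(-44416) = -48127/(6893 - 258)*(-1/44416) = -48127/6635*(-1/44416) = 48127/294700160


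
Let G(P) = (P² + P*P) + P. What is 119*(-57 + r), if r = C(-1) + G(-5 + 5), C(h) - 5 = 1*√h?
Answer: -6188 + 119*I ≈ -6188.0 + 119.0*I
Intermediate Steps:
C(h) = 5 + √h (C(h) = 5 + 1*√h = 5 + √h)
G(P) = P + 2*P² (G(P) = (P² + P²) + P = 2*P² + P = P + 2*P²)
r = 5 + I (r = (5 + √(-1)) + (-5 + 5)*(1 + 2*(-5 + 5)) = (5 + I) + 0*(1 + 2*0) = (5 + I) + 0*(1 + 0) = (5 + I) + 0*1 = (5 + I) + 0 = 5 + I ≈ 5.0 + 1.0*I)
119*(-57 + r) = 119*(-57 + (5 + I)) = 119*(-52 + I) = -6188 + 119*I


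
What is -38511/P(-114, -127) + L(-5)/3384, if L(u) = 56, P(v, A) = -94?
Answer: 346613/846 ≈ 409.71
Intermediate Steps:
-38511/P(-114, -127) + L(-5)/3384 = -38511/(-94) + 56/3384 = -38511*(-1/94) + 56*(1/3384) = 38511/94 + 7/423 = 346613/846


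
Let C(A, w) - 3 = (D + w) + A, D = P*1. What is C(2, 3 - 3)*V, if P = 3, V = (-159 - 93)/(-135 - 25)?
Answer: 63/5 ≈ 12.600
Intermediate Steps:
V = 63/40 (V = -252/(-160) = -252*(-1/160) = 63/40 ≈ 1.5750)
D = 3 (D = 3*1 = 3)
C(A, w) = 6 + A + w (C(A, w) = 3 + ((3 + w) + A) = 3 + (3 + A + w) = 6 + A + w)
C(2, 3 - 3)*V = (6 + 2 + (3 - 3))*(63/40) = (6 + 2 + 0)*(63/40) = 8*(63/40) = 63/5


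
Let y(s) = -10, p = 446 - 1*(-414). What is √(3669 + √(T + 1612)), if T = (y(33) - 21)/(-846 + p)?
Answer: √(719124 + 14*√315518)/14 ≈ 60.903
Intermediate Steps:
p = 860 (p = 446 + 414 = 860)
T = -31/14 (T = (-10 - 21)/(-846 + 860) = -31/14 ≈ -2.2143)
√(3669 + √(T + 1612)) = √(3669 + √(-31/14 + 1612)) = √(3669 + √(22537/14)) = √(3669 + √315518/14)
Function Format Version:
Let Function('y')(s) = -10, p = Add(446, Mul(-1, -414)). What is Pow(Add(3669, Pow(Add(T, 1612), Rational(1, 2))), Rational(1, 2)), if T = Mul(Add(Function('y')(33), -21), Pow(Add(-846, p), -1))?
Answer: Mul(Rational(1, 14), Pow(Add(719124, Mul(14, Pow(315518, Rational(1, 2)))), Rational(1, 2))) ≈ 60.903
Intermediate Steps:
p = 860 (p = Add(446, 414) = 860)
T = Rational(-31, 14) (T = Mul(Add(-10, -21), Pow(Add(-846, 860), -1)) = Mul(-31, Pow(14, -1)) = Mul(-31, Rational(1, 14)) = Rational(-31, 14) ≈ -2.2143)
Pow(Add(3669, Pow(Add(T, 1612), Rational(1, 2))), Rational(1, 2)) = Pow(Add(3669, Pow(Add(Rational(-31, 14), 1612), Rational(1, 2))), Rational(1, 2)) = Pow(Add(3669, Pow(Rational(22537, 14), Rational(1, 2))), Rational(1, 2)) = Pow(Add(3669, Mul(Rational(1, 14), Pow(315518, Rational(1, 2)))), Rational(1, 2))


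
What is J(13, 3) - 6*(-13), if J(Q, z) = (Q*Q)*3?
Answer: 585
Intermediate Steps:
J(Q, z) = 3*Q² (J(Q, z) = Q²*3 = 3*Q²)
J(13, 3) - 6*(-13) = 3*13² - 6*(-13) = 3*169 + 78 = 507 + 78 = 585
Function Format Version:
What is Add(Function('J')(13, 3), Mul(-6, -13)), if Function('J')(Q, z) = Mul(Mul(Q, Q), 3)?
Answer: 585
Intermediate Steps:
Function('J')(Q, z) = Mul(3, Pow(Q, 2)) (Function('J')(Q, z) = Mul(Pow(Q, 2), 3) = Mul(3, Pow(Q, 2)))
Add(Function('J')(13, 3), Mul(-6, -13)) = Add(Mul(3, Pow(13, 2)), Mul(-6, -13)) = Add(Mul(3, 169), 78) = Add(507, 78) = 585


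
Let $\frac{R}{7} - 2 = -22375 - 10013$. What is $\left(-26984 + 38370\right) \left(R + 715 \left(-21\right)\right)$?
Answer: $-2752189762$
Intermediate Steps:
$R = -226702$ ($R = 14 + 7 \left(-22375 - 10013\right) = 14 + 7 \left(-32388\right) = 14 - 226716 = -226702$)
$\left(-26984 + 38370\right) \left(R + 715 \left(-21\right)\right) = \left(-26984 + 38370\right) \left(-226702 + 715 \left(-21\right)\right) = 11386 \left(-226702 - 15015\right) = 11386 \left(-241717\right) = -2752189762$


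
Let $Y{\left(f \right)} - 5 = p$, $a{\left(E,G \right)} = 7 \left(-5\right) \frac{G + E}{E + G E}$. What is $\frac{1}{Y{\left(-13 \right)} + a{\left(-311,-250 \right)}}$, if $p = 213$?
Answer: $\frac{25813}{5633779} \approx 0.0045818$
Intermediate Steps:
$a{\left(E,G \right)} = - \frac{35 \left(E + G\right)}{E + E G}$ ($a{\left(E,G \right)} = - 35 \frac{E + G}{E + E G} = - \frac{35 \left(E + G\right)}{E + E G}$)
$Y{\left(f \right)} = 218$ ($Y{\left(f \right)} = 5 + 213 = 218$)
$\frac{1}{Y{\left(-13 \right)} + a{\left(-311,-250 \right)}} = \frac{1}{218 + \frac{35 \left(\left(-1\right) \left(-311\right) - -250\right)}{\left(-311\right) \left(1 - 250\right)}} = \frac{1}{218 + 35 \left(- \frac{1}{311}\right) \frac{1}{-249} \left(311 + 250\right)} = \frac{1}{218 + 35 \left(- \frac{1}{311}\right) \left(- \frac{1}{249}\right) 561} = \frac{1}{218 + \frac{6545}{25813}} = \frac{1}{\frac{5633779}{25813}} = \frac{25813}{5633779}$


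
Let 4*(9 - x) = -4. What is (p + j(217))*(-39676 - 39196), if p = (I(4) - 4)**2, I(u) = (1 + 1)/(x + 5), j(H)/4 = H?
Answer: -15669027008/225 ≈ -6.9640e+7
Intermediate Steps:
x = 10 (x = 9 - 1/4*(-4) = 9 + 1 = 10)
j(H) = 4*H
I(u) = 2/15 (I(u) = (1 + 1)/(10 + 5) = 2/15)
p = 3364/225 (p = (2/15 - 4)**2 = (-58/15)**2 = 3364/225 ≈ 14.951)
(p + j(217))*(-39676 - 39196) = (3364/225 + 4*217)*(-39676 - 39196) = (3364/225 + 868)*(-78872) = (198664/225)*(-78872) = -15669027008/225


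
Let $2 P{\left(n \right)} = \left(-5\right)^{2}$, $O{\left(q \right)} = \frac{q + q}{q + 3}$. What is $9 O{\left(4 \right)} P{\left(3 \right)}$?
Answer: $\frac{900}{7} \approx 128.57$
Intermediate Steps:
$O{\left(q \right)} = \frac{2 q}{3 + q}$
$P{\left(n \right)} = \frac{25}{2}$ ($P{\left(n \right)} = \frac{\left(-5\right)^{2}}{2} = \frac{1}{2} \cdot 25 = \frac{25}{2}$)
$9 O{\left(4 \right)} P{\left(3 \right)} = 9 \cdot 2 \cdot 4 \frac{1}{3 + 4} \cdot \frac{25}{2} = 9 \cdot 2 \cdot 4 \cdot \frac{1}{7} \cdot \frac{25}{2} = 9 \cdot \frac{8}{7} \cdot \frac{25}{2} = \frac{72}{7} \cdot \frac{25}{2} = \frac{900}{7}$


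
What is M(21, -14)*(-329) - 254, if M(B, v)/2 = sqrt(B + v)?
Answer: -254 - 658*sqrt(7) ≈ -1994.9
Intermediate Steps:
M(B, v) = 2*sqrt(B + v)
M(21, -14)*(-329) - 254 = (2*sqrt(21 - 14))*(-329) - 254 = (2*sqrt(7))*(-329) - 254 = -658*sqrt(7) - 254 = -254 - 658*sqrt(7)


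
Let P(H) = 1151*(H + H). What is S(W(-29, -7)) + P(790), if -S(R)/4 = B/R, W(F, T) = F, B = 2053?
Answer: 52747032/29 ≈ 1.8189e+6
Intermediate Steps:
P(H) = 2302*H (P(H) = 1151*(2*H) = 2302*H)
S(R) = -8212/R
S(W(-29, -7)) + P(790) = -8212/(-29) + 2302*790 = -8212*(-1/29) + 1818580 = 8212/29 + 1818580 = 52747032/29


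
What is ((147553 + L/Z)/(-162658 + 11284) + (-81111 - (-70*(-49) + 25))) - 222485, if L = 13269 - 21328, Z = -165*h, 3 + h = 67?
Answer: -490825480229179/1598509440 ≈ -3.0705e+5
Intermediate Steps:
h = 64 (h = -3 + 67 = 64)
Z = -10560 (Z = -165*64 = -10560)
L = -8059
((147553 + L/Z)/(-162658 + 11284) + (-81111 - (-70*(-49) + 25))) - 222485 = ((147553 - 8059/(-10560))/(-162658 + 11284) + (-81111 - (-70*(-49) + 25))) - 222485 = ((147553 - 8059*(-1/10560))/(-151374) + (-81111 - (3430 + 25))) - 222485 = ((147553 + 8059/10560)*(-1/151374) + (-81111 - 1*3455)) - 222485 = ((1558167739/10560)*(-1/151374) + (-81111 - 3455)) - 222485 = (-1558167739/1598509440 - 84566) - 222485 = -135181107470779/1598509440 - 222485 = -490825480229179/1598509440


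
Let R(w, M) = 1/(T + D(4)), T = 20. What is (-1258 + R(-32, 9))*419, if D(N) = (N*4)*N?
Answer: -44276149/84 ≈ -5.2710e+5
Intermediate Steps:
D(N) = 4*N**2 (D(N) = (4*N)*N = 4*N**2)
R(w, M) = 1/84 (R(w, M) = 1/(20 + 4*4**2) = 1/(20 + 4*16) = 1/(20 + 64) = 1/84)
(-1258 + R(-32, 9))*419 = (-1258 + 1/84)*419 = -105671/84*419 = -44276149/84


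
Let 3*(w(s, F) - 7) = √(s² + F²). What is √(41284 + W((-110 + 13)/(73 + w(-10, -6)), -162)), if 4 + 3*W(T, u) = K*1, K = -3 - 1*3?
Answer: √371526/3 ≈ 203.18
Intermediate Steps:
K = -6 (K = -3 - 3 = -6)
w(s, F) = 7 + √(F² + s²)/3 (w(s, F) = 7 + √(s² + F²)/3 = 7 + √(F² + s²)/3)
W(T, u) = -10/3 (W(T, u) = -4/3 + (-6*1)/3 = -4/3 + (⅓)*(-6) = -4/3 - 2 = -10/3)
√(41284 + W((-110 + 13)/(73 + w(-10, -6)), -162)) = √(41284 - 10/3) = √(123842/3) = √371526/3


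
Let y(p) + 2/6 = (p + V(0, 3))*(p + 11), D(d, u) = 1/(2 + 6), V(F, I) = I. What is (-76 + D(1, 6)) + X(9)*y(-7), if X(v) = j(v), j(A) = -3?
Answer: -215/8 ≈ -26.875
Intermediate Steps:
X(v) = -3
D(d, u) = ⅛ (D(d, u) = 1/8 = ⅛)
y(p) = -⅓ + (3 + p)*(11 + p) (y(p) = -⅓ + (p + 3)*(p + 11) = -⅓ + (3 + p)*(11 + p))
(-76 + D(1, 6)) + X(9)*y(-7) = (-76 + ⅛) - 3*(98/3 + (-7)² + 14*(-7)) = -607/8 - 3*(98/3 + 49 - 98) = -607/8 - 3*(-49/3) = -607/8 + 49 = -215/8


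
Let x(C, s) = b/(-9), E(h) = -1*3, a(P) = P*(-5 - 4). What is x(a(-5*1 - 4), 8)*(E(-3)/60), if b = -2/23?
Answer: -1/2070 ≈ -0.00048309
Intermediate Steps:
b = -2/23 (b = -2*1/23 = -2/23 ≈ -0.086957)
a(P) = -9*P (a(P) = P*(-9) = -9*P)
E(h) = -3
x(C, s) = 2/207 (x(C, s) = -2/23/(-9) = -2/23*(-⅑) = 2/207)
x(a(-5*1 - 4), 8)*(E(-3)/60) = 2*(-3/60)/207 = 2*(-3*1/60)/207 = (2/207)*(-1/20) = -1/2070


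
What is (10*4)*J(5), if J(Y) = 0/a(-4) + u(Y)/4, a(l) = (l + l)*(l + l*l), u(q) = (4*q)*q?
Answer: 1000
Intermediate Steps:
u(q) = 4*q²
a(l) = 2*l*(l + l²) (a(l) = (2*l)*(l + l²) = 2*l*(l + l²))
J(Y) = Y² (J(Y) = 0/((2*(-4)²*(1 - 4))) + (4*Y²)/4 = 0/((2*16*(-3))) + (4*Y²)*(¼) = 0/(-96) + Y² = 0*(-1/96) + Y² = 0 + Y² = Y²)
(10*4)*J(5) = (10*4)*5² = 40*25 = 1000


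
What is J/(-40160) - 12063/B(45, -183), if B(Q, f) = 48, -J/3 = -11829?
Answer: -10128197/40160 ≈ -252.20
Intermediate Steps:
J = 35487 (J = -3*(-11829) = 35487)
J/(-40160) - 12063/B(45, -183) = 35487/(-40160) - 12063/48 = 35487*(-1/40160) - 12063*1/48 = -35487/40160 - 4021/16 = -10128197/40160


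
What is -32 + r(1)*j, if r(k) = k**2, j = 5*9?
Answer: 13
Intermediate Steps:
j = 45
-32 + r(1)*j = -32 + 1**2*45 = -32 + 1*45 = -32 + 45 = 13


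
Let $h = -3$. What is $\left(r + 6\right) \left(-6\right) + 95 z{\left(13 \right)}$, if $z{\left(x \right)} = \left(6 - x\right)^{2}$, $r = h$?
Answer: $4637$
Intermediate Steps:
$r = -3$
$\left(r + 6\right) \left(-6\right) + 95 z{\left(13 \right)} = \left(-3 + 6\right) \left(-6\right) + 95 \left(-6 + 13\right)^{2} = 3 \left(-6\right) + 95 \cdot 7^{2} = -18 + 95 \cdot 49 = -18 + 4655 = 4637$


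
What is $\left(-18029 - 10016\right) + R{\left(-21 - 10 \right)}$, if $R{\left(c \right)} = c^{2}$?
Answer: $-27084$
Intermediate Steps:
$\left(-18029 - 10016\right) + R{\left(-21 - 10 \right)} = \left(-18029 - 10016\right) + \left(-21 - 10\right)^{2} = -28045 + \left(-31\right)^{2} = -28045 + 961 = -27084$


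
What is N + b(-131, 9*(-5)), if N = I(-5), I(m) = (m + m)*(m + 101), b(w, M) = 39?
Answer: -921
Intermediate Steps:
I(m) = 2*m*(101 + m) (I(m) = (2*m)*(101 + m) = 2*m*(101 + m))
N = -960 (N = 2*(-5)*(101 - 5) = 2*(-5)*96 = -960)
N + b(-131, 9*(-5)) = -960 + 39 = -921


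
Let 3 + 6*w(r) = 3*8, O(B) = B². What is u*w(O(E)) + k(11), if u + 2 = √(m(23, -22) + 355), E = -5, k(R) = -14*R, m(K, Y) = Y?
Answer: -161 + 21*√37/2 ≈ -97.131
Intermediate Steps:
w(r) = 7/2 (w(r) = -½ + (3*8)/6 = -½ + (⅙)*24 = -½ + 4 = 7/2)
u = -2 + 3*√37 (u = -2 + √(-22 + 355) = -2 + √333 = -2 + 3*√37 ≈ 16.248)
u*w(O(E)) + k(11) = (-2 + 3*√37)*(7/2) - 14*11 = (-7 + 21*√37/2) - 154 = -161 + 21*√37/2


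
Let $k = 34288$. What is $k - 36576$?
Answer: $-2288$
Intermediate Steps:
$k - 36576 = 34288 - 36576 = -2288$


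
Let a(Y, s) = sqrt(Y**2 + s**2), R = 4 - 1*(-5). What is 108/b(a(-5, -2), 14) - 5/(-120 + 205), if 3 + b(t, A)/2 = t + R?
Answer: 5501/119 - 54*sqrt(29)/7 ≈ 4.6842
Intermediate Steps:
R = 9 (R = 4 + 5 = 9)
b(t, A) = 12 + 2*t (b(t, A) = -6 + 2*(t + 9) = -6 + 2*(9 + t) = -6 + (18 + 2*t) = 12 + 2*t)
108/b(a(-5, -2), 14) - 5/(-120 + 205) = 108/(12 + 2*sqrt((-5)**2 + (-2)**2)) - 5/(-120 + 205) = 108/(12 + 2*sqrt(25 + 4)) - 5/85 = 108/(12 + 2*sqrt(29)) - 5*1/85 = 108/(12 + 2*sqrt(29)) - 1/17 = -1/17 + 108/(12 + 2*sqrt(29))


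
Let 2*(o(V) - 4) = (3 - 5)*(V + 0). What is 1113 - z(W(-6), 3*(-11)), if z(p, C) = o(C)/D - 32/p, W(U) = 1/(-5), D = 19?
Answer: 18070/19 ≈ 951.05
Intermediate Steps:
W(U) = -⅕
o(V) = 4 - V (o(V) = 4 + ((3 - 5)*(V + 0))/2 = 4 + (-2*V)/2 = 4 - V)
z(p, C) = 4/19 - 32/p - C/19 (z(p, C) = (4 - C)/19 - 32/p = (4 - C)*(1/19) - 32/p = (4/19 - C/19) - 32/p = 4/19 - 32/p - C/19)
1113 - z(W(-6), 3*(-11)) = 1113 - (-608 - (4 - 3*(-11))/5)/(19*(-⅕)) = 1113 - (-5)*(-608 - (4 - 1*(-33))/5)/19 = 1113 - (-5)*(-608 - (4 + 33)/5)/19 = 1113 - (-5)*(-608 - ⅕*37)/19 = 1113 - (-5)*(-608 - 37/5)/19 = 1113 - (-5)*(-3077)/(19*5) = 1113 - 1*3077/19 = 1113 - 3077/19 = 18070/19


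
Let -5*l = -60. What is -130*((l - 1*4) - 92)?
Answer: 10920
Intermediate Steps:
l = 12 (l = -1/5*(-60) = 12)
-130*((l - 1*4) - 92) = -130*((12 - 1*4) - 92) = -130*((12 - 4) - 92) = -130*(8 - 92) = -130*(-84) = 10920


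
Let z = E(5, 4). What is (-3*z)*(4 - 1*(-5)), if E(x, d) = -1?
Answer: 27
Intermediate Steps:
z = -1
(-3*z)*(4 - 1*(-5)) = (-3*(-1))*(4 - 1*(-5)) = 3*(4 + 5) = 3*9 = 27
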